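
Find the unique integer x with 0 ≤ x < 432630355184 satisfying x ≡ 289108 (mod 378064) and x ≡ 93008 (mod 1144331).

Write x = 289108 + 378064·k. Then 378064·k ≡ 93008 − 289108 ≡ 948231 (mod 1144331).
Need 378064⁻¹ mod 1144331. Extended Euclid on (1144331, 378064):
1144331 = 3×378064 + 10139
378064 = 37×10139 + 2921
10139 = 3×2921 + 1376
2921 = 2×1376 + 169
1376 = 8×169 + 24
169 = 7×24 + 1
24 = 24×1 + 0
Back-substitute:
1 = 169 − 7·24
1 = −7·1376 + 57·169
1 = 57·2921 − 121·1376
1 = −121·10139 + 420·2921
1 = 420·378064 − 15661·10139
1 = −15661·1144331 + 47403·378064
378064⁻¹ ≡ 47403 (mod 1144331), so k ≡ 47403·948231 ≡ 816744 (mod 1144331).
x = 289108 + 378064·816744 = 308781792724.

308781792724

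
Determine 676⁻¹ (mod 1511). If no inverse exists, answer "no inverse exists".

Extended Euclidean algorithm:
1511 = 2×676 + 159
676 = 4×159 + 40
159 = 3×40 + 39
40 = 1×39 + 1
39 = 39×1 + 0
gcd = 1, so the inverse exists. Back-substitute:
1 = 40 − 39
1 = −159 + 4·40
1 = 4·676 − 17·159
1 = −17·1511 + 38·676
So 676·38 ≡ 1 (mod 1511).

38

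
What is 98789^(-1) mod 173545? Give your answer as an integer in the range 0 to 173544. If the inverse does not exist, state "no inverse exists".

10124

Apply the Euclidean algorithm to 173545 and 98789:
173545 = 1×98789 + 74756
98789 = 1×74756 + 24033
74756 = 3×24033 + 2657
24033 = 9×2657 + 120
2657 = 22×120 + 17
120 = 7×17 + 1
17 = 17×1 + 0
gcd = 1, so the inverse exists. Back-substitute:
1 = 120 − 7·17
1 = −7·2657 + 155·120
1 = 155·24033 − 1402·2657
1 = −1402·74756 + 4361·24033
1 = 4361·98789 − 5763·74756
1 = −5763·173545 + 10124·98789
So 98789·10124 ≡ 1 (mod 173545).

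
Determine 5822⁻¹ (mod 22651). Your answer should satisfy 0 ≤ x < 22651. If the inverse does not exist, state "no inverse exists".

17815

Run Euclid on (22651, 5822):
22651 = 3*5822 + 5185
5822 = 1*5185 + 637
5185 = 8*637 + 89
637 = 7*89 + 14
89 = 6*14 + 5
14 = 2*5 + 4
5 = 1*4 + 1
4 = 4*1 + 0
Since gcd(5822, 22651) = 1, back-substitute to write 1 as a combination:
1 = 5 − 4
1 = −14 + 3·5
1 = 3·89 − 19·14
1 = −19·637 + 136·89
1 = 136·5185 − 1107·637
1 = −1107·5822 + 1243·5185
1 = 1243·22651 − 4836·5822
Thus 5822·(-4836) ≡ 1 (mod 22651); reducing, -4836 mod 22651 = 17815.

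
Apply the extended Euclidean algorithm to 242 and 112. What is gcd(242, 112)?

2

Euclidean algorithm:
242 = 2·112 + 18
112 = 6·18 + 4
18 = 4·4 + 2
4 = 2·2 + 0
gcd(242, 112) = 2.
Back-substituting:
2 = 18 − 4·4
2 = −4·112 + 25·18
2 = 25·242 − 54·112
So 2 = (25)·242 + (-54)·112.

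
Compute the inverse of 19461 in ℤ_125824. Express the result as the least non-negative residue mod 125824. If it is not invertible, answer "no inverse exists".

110669

Apply the Euclidean algorithm to 125824 and 19461:
125824 = 6×19461 + 9058
19461 = 2×9058 + 1345
9058 = 6×1345 + 988
1345 = 1×988 + 357
988 = 2×357 + 274
357 = 1×274 + 83
274 = 3×83 + 25
83 = 3×25 + 8
25 = 3×8 + 1
8 = 8×1 + 0
gcd = 1, so the inverse exists. Back-substitute:
1 = 25 − 3·8
1 = −3·83 + 10·25
1 = 10·274 − 33·83
1 = −33·357 + 43·274
1 = 43·988 − 119·357
1 = −119·1345 + 162·988
1 = 162·9058 − 1091·1345
1 = −1091·19461 + 2344·9058
1 = 2344·125824 − 15155·19461
Thus 19461·(-15155) ≡ 1 (mod 125824); reducing, -15155 mod 125824 = 110669.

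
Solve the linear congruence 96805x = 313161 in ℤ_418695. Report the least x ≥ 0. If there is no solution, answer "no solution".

gcd(96805, 418695):
418695 = 4×96805 + 31475
96805 = 3×31475 + 2380
31475 = 13×2380 + 535
2380 = 4×535 + 240
535 = 2×240 + 55
240 = 4×55 + 20
55 = 2×20 + 15
20 = 1×15 + 5
15 = 3×5 + 0
gcd = 5, but 5 ∤ 313161, so the congruence has no solution.

no solution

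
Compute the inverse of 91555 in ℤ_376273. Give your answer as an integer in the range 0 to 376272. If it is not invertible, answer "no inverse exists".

gcd(376273, 91555) by repeated division:
376273 = 4×91555 + 10053
91555 = 9×10053 + 1078
10053 = 9×1078 + 351
1078 = 3×351 + 25
351 = 14×25 + 1
25 = 25×1 + 0
gcd = 1, so the inverse exists. Back-substitute:
1 = 351 − 14·25
1 = −14·1078 + 43·351
1 = 43·10053 − 401·1078
1 = −401·91555 + 3652·10053
1 = 3652·376273 − 15009·91555
Hence 91555⁻¹ ≡ -15009 ≡ 361264 (mod 376273).

361264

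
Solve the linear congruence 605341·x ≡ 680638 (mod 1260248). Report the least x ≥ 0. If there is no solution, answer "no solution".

no solution

gcd(605341, 1260248):
1260248 = 2×605341 + 49566
605341 = 12×49566 + 10549
49566 = 4×10549 + 7370
10549 = 1×7370 + 3179
7370 = 2×3179 + 1012
3179 = 3×1012 + 143
1012 = 7×143 + 11
143 = 13×11 + 0
gcd = 11, but 11 ∤ 680638, so the congruence has no solution.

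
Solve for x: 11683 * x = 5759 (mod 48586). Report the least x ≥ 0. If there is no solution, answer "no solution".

7037

First find gcd(11683, 48586):
48586 = 4·11683 + 1854
11683 = 6·1854 + 559
1854 = 3·559 + 177
559 = 3·177 + 28
177 = 6·28 + 9
28 = 3·9 + 1
9 = 9·1 + 0
gcd = 1, so a unique solution mod 48586 exists.
Back-substitute for the Bézout coefficients:
1 = 28 − 3·9
1 = −3·177 + 19·28
1 = 19·559 − 60·177
1 = −60·1854 + 199·559
1 = 199·11683 − 1254·1854
1 = −1254·48586 + 5215·11683
So 11683·(5215) ≡ 1 (mod 48586), giving 11683⁻¹ ≡ 5215.
x ≡ 11683⁻¹·5759 ≡ 5215·5759 ≡ 7037 (mod 48586).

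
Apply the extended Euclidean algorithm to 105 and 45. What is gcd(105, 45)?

Euclidean algorithm:
105 = 2·45 + 15
45 = 3·15 + 0
gcd(105, 45) = 15.
Working backward:
15 = 105 − 2·45
So 15 = (1)·105 + (-2)·45.

15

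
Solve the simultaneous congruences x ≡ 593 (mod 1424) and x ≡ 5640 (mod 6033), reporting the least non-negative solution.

4886337

Write x = 593 + 1424·k. Then 1424·k ≡ 5640 − 593 ≡ 5047 (mod 6033).
Need 1424⁻¹ mod 6033. Extended Euclid on (6033, 1424):
6033 = 4×1424 + 337
1424 = 4×337 + 76
337 = 4×76 + 33
76 = 2×33 + 10
33 = 3×10 + 3
10 = 3×3 + 1
3 = 3×1 + 0
Back-substitute:
1 = 10 − 3·3
1 = −3·33 + 10·10
1 = 10·76 − 23·33
1 = −23·337 + 102·76
1 = 102·1424 − 431·337
1 = −431·6033 + 1826·1424
1424⁻¹ ≡ 1826 (mod 6033), so k ≡ 1826·5047 ≡ 3431 (mod 6033).
x = 593 + 1424·3431 = 4886337.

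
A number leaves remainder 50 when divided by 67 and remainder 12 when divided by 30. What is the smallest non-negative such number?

Write x = 50 + 67·k. Then 67·k ≡ 12 − 50 ≡ 22 (mod 30).
Need 67⁻¹ mod 30. Extended Euclid on (30, 7):
30 = 4*7 + 2
7 = 3*2 + 1
2 = 2*1 + 0
Back-substitute:
1 = 7 − 3·2
1 = −3·30 + 13·7
67⁻¹ ≡ 13 (mod 30), so k ≡ 13·22 ≡ 16 (mod 30).
x = 50 + 67·16 = 1122.

1122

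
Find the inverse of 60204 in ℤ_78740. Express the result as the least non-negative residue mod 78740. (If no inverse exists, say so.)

Euclidean algorithm on 78740, 60204:
78740 = 1×60204 + 18536
60204 = 3×18536 + 4596
18536 = 4×4596 + 152
4596 = 30×152 + 36
152 = 4×36 + 8
36 = 4×8 + 4
8 = 2×4 + 0
The gcd is 4, not 1, hence no inverse exists.

no inverse exists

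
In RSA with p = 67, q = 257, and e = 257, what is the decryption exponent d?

φ(n) = (p−1)(q−1) = 66·256 = 16896.
Need d with 257·d ≡ 1 (mod 16896). Apply the extended Euclidean algorithm:
16896 = 65×257 + 191
257 = 1×191 + 66
191 = 2×66 + 59
66 = 1×59 + 7
59 = 8×7 + 3
7 = 2×3 + 1
3 = 3×1 + 0
Back-substitute:
1 = 7 − 2·3
1 = −2·59 + 17·7
1 = 17·66 − 19·59
1 = −19·191 + 55·66
1 = 55·257 − 74·191
1 = −74·16896 + 4865·257
So 257·4865 ≡ 1 (mod 16896), hence d = 4865.

4865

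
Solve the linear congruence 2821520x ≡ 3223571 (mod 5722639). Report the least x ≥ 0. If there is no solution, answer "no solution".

227102

First find gcd(2821520, 5722639):
5722639 = 2*2821520 + 79599
2821520 = 35*79599 + 35555
79599 = 2*35555 + 8489
35555 = 4*8489 + 1599
8489 = 5*1599 + 494
1599 = 3*494 + 117
494 = 4*117 + 26
117 = 4*26 + 13
26 = 2*13 + 0
gcd = 13 and 13 | 3223571, so solutions exist. Divide through by 13: 217040x ≡ 247967 (mod 440203).
Now find 217040⁻¹ mod 440203:
440203 = 2*217040 + 6123
217040 = 35*6123 + 2735
6123 = 2*2735 + 653
2735 = 4*653 + 123
653 = 5*123 + 38
123 = 3*38 + 9
38 = 4*9 + 2
9 = 4*2 + 1
2 = 2*1 + 0
Back-substitute:
1 = 9 − 4·2
1 = −4·38 + 17·9
1 = 17·123 − 55·38
1 = −55·653 + 292·123
1 = 292·2735 − 1223·653
1 = −1223·6123 + 2738·2735
1 = 2738·217040 − 97053·6123
1 = −97053·440203 + 196844·217040
So 217040⁻¹ ≡ 196844 (mod 440203).
Then x ≡ 196844·247967 ≡ 227102 (mod 440203); the smallest non-negative solution is x = 227102.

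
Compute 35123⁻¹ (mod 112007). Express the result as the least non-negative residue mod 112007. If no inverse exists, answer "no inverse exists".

13617

Apply the Euclidean algorithm to 112007 and 35123:
112007 = 3·35123 + 6638
35123 = 5·6638 + 1933
6638 = 3·1933 + 839
1933 = 2·839 + 255
839 = 3·255 + 74
255 = 3·74 + 33
74 = 2·33 + 8
33 = 4·8 + 1
8 = 8·1 + 0
Since gcd(35123, 112007) = 1, back-substitute to write 1 as a combination:
1 = 33 − 4·8
1 = −4·74 + 9·33
1 = 9·255 − 31·74
1 = −31·839 + 102·255
1 = 102·1933 − 235·839
1 = −235·6638 + 807·1933
1 = 807·35123 − 4270·6638
1 = −4270·112007 + 13617·35123
So 35123·13617 ≡ 1 (mod 112007).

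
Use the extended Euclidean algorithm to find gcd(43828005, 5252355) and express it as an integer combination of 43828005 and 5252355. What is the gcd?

Euclidean algorithm:
43828005 = 8×5252355 + 1809165
5252355 = 2×1809165 + 1634025
1809165 = 1×1634025 + 175140
1634025 = 9×175140 + 57765
175140 = 3×57765 + 1845
57765 = 31×1845 + 570
1845 = 3×570 + 135
570 = 4×135 + 30
135 = 4×30 + 15
30 = 2×15 + 0
gcd(43828005, 5252355) = 15.
Express as a combination:
15 = 135 − 4·30
15 = −4·570 + 17·135
15 = 17·1845 − 55·570
15 = −55·57765 + 1722·1845
15 = 1722·175140 − 5221·57765
15 = −5221·1634025 + 48711·175140
15 = 48711·1809165 − 53932·1634025
15 = −53932·5252355 + 156575·1809165
15 = 156575·43828005 − 1306532·5252355
So 15 = (156575)·43828005 + (-1306532)·5252355.

15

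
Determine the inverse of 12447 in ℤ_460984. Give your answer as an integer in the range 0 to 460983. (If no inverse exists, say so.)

Extended Euclidean algorithm:
460984 = 37*12447 + 445
12447 = 27*445 + 432
445 = 1*432 + 13
432 = 33*13 + 3
13 = 4*3 + 1
3 = 3*1 + 0
The gcd is 1. Working backward:
1 = 13 − 4·3
1 = −4·432 + 133·13
1 = 133·445 − 137·432
1 = −137·12447 + 3832·445
1 = 3832·460984 − 141921·12447
Hence 12447⁻¹ ≡ -141921 ≡ 319063 (mod 460984).

319063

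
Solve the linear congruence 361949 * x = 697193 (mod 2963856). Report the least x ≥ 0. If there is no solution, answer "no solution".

First find gcd(361949, 2963856):
2963856 = 8*361949 + 68264
361949 = 5*68264 + 20629
68264 = 3*20629 + 6377
20629 = 3*6377 + 1498
6377 = 4*1498 + 385
1498 = 3*385 + 343
385 = 1*343 + 42
343 = 8*42 + 7
42 = 6*7 + 0
gcd = 7 and 7 | 697193, so solutions exist. Divide through by 7: 51707x ≡ 99599 (mod 423408).
Now find 51707⁻¹ mod 423408:
423408 = 8×51707 + 9752
51707 = 5×9752 + 2947
9752 = 3×2947 + 911
2947 = 3×911 + 214
911 = 4×214 + 55
214 = 3×55 + 49
55 = 1×49 + 6
49 = 8×6 + 1
6 = 6×1 + 0
Back-substitute:
1 = 49 − 8·6
1 = −8·55 + 9·49
1 = 9·214 − 35·55
1 = −35·911 + 149·214
1 = 149·2947 − 482·911
1 = −482·9752 + 1595·2947
1 = 1595·51707 − 8457·9752
1 = −8457·423408 + 69251·51707
So 51707⁻¹ ≡ 69251 (mod 423408).
Then x ≡ 69251·99599 ≡ 14029 (mod 423408); the smallest non-negative solution is x = 14029.

14029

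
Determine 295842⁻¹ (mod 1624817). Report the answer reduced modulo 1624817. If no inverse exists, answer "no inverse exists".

1583038

Apply the Euclidean algorithm to 1624817 and 295842:
1624817 = 5*295842 + 145607
295842 = 2*145607 + 4628
145607 = 31*4628 + 2139
4628 = 2*2139 + 350
2139 = 6*350 + 39
350 = 8*39 + 38
39 = 1*38 + 1
38 = 38*1 + 0
gcd = 1, so the inverse exists. Back-substitute:
1 = 39 − 38
1 = −350 + 9·39
1 = 9·2139 − 55·350
1 = −55·4628 + 119·2139
1 = 119·145607 − 3744·4628
1 = −3744·295842 + 7607·145607
1 = 7607·1624817 − 41779·295842
So 295842·(-41779) ≡ 1 (mod 1624817), and -41779 ≡ 1583038 (mod 1624817).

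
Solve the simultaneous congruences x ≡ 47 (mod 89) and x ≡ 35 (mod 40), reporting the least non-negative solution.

1115

Write x = 47 + 89·k. Then 89·k ≡ 35 − 47 ≡ 28 (mod 40).
Need 89⁻¹ mod 40. Extended Euclid on (40, 9):
40 = 4*9 + 4
9 = 2*4 + 1
4 = 4*1 + 0
Back-substitute:
1 = 9 − 2·4
1 = −2·40 + 9·9
89⁻¹ ≡ 9 (mod 40), so k ≡ 9·28 ≡ 12 (mod 40).
x = 47 + 89·12 = 1115.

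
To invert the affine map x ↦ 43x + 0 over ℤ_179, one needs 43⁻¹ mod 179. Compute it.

Run Euclid on (179, 43):
179 = 4×43 + 7
43 = 6×7 + 1
7 = 7×1 + 0
The gcd is 1. Working backward:
1 = 43 − 6·7
1 = −6·179 + 25·43
So 43·25 ≡ 1 (mod 179).

25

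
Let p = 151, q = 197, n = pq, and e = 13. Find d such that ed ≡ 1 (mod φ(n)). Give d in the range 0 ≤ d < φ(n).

φ(n) = (p−1)(q−1) = 150·196 = 29400.
Need d with 13·d ≡ 1 (mod 29400). Apply the extended Euclidean algorithm:
29400 = 2261×13 + 7
13 = 1×7 + 6
7 = 1×6 + 1
6 = 6×1 + 0
Back-substitute:
1 = 7 − 6
1 = −13 + 2·7
1 = 2·29400 − 4523·13
So 13·(-4523) ≡ 1 (mod 29400), hence d ≡ -4523 ≡ 24877 (mod 29400).

24877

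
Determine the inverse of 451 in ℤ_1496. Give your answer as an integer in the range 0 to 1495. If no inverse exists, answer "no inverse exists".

Compute gcd(451, 1496):
1496 = 3·451 + 143
451 = 3·143 + 22
143 = 6·22 + 11
22 = 2·11 + 0
The gcd is 11, not 1, hence no inverse exists.

no inverse exists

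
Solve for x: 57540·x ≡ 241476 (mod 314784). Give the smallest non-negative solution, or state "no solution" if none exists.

13577

First find gcd(57540, 314784):
314784 = 5×57540 + 27084
57540 = 2×27084 + 3372
27084 = 8×3372 + 108
3372 = 31×108 + 24
108 = 4×24 + 12
24 = 2×12 + 0
gcd = 12 and 12 | 241476, so solutions exist. Divide through by 12: 4795x ≡ 20123 (mod 26232).
Now find 4795⁻¹ mod 26232:
26232 = 5×4795 + 2257
4795 = 2×2257 + 281
2257 = 8×281 + 9
281 = 31×9 + 2
9 = 4×2 + 1
2 = 2×1 + 0
Back-substitute:
1 = 9 − 4·2
1 = −4·281 + 125·9
1 = 125·2257 − 1004·281
1 = −1004·4795 + 2133·2257
1 = 2133·26232 − 11669·4795
So 4795·(-11669) ≡ 1 (mod 26232), i.e. 4795⁻¹ ≡ 14563.
Then x ≡ 14563·20123 ≡ 13577 (mod 26232); the smallest non-negative solution is x = 13577.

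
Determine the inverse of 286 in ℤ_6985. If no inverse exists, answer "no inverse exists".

Euclidean algorithm on 6985, 286:
6985 = 24·286 + 121
286 = 2·121 + 44
121 = 2·44 + 33
44 = 1·33 + 11
33 = 3·11 + 0
Since gcd = 11 > 1, 286 is not a unit mod 6985.

no inverse exists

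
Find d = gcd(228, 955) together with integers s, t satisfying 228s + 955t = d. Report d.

Repeated division:
955 = 4*228 + 43
228 = 5*43 + 13
43 = 3*13 + 4
13 = 3*4 + 1
4 = 4*1 + 0
gcd(228, 955) = 1.
Working backward:
1 = 13 − 3·4
1 = −3·43 + 10·13
1 = 10·228 − 53·43
1 = −53·955 + 222·228
So 1 = (-53)·955 + (222)·228.

1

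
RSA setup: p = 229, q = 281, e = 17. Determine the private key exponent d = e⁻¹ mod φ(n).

37553

φ(n) = (p−1)(q−1) = 228·280 = 63840.
Need d with 17·d ≡ 1 (mod 63840). Apply the extended Euclidean algorithm:
63840 = 3755·17 + 5
17 = 3·5 + 2
5 = 2·2 + 1
2 = 2·1 + 0
Back-substitute:
1 = 5 − 2·2
1 = −2·17 + 7·5
1 = 7·63840 − 26287·17
So 17·(-26287) ≡ 1 (mod 63840), hence d ≡ -26287 ≡ 37553 (mod 63840).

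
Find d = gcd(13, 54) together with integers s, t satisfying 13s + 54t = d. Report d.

Euclidean algorithm:
54 = 4*13 + 2
13 = 6*2 + 1
2 = 2*1 + 0
gcd(13, 54) = 1.
Express as a combination:
1 = 13 − 6·2
1 = −6·54 + 25·13
So 1 = (-6)·54 + (25)·13.

1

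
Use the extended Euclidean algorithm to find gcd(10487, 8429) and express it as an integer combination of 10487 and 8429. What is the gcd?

1

Apply Euclid's algorithm to 10487 and 8429:
10487 = 1×8429 + 2058
8429 = 4×2058 + 197
2058 = 10×197 + 88
197 = 2×88 + 21
88 = 4×21 + 4
21 = 5×4 + 1
4 = 4×1 + 0
gcd(10487, 8429) = 1.
Express as a combination:
1 = 21 − 5·4
1 = −5·88 + 21·21
1 = 21·197 − 47·88
1 = −47·2058 + 491·197
1 = 491·8429 − 2011·2058
1 = −2011·10487 + 2502·8429
So 1 = (-2011)·10487 + (2502)·8429.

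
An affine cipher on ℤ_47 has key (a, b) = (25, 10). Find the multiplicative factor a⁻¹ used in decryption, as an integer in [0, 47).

Extended Euclidean algorithm:
47 = 1·25 + 22
25 = 1·22 + 3
22 = 7·3 + 1
3 = 3·1 + 0
Since gcd(25, 47) = 1, back-substitute to write 1 as a combination:
1 = 22 − 7·3
1 = −7·25 + 8·22
1 = 8·47 − 15·25
Thus 25·(-15) ≡ 1 (mod 47); reducing, -15 mod 47 = 32.

32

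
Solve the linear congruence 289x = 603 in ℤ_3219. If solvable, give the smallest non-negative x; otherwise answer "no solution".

First find gcd(289, 3219):
3219 = 11·289 + 40
289 = 7·40 + 9
40 = 4·9 + 4
9 = 2·4 + 1
4 = 4·1 + 0
gcd = 1, so a unique solution mod 3219 exists.
Back-substitute for the Bézout coefficients:
1 = 9 − 2·4
1 = −2·40 + 9·9
1 = 9·289 − 65·40
1 = −65·3219 + 724·289
So 289·(724) ≡ 1 (mod 3219), giving 289⁻¹ ≡ 724.
x ≡ 289⁻¹·603 ≡ 724·603 ≡ 2007 (mod 3219).

2007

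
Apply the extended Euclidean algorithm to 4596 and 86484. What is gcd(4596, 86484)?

12

Repeated division:
86484 = 18·4596 + 3756
4596 = 1·3756 + 840
3756 = 4·840 + 396
840 = 2·396 + 48
396 = 8·48 + 12
48 = 4·12 + 0
gcd(4596, 86484) = 12.
Express as a combination:
12 = 396 − 8·48
12 = −8·840 + 17·396
12 = 17·3756 − 76·840
12 = −76·4596 + 93·3756
12 = 93·86484 − 1750·4596
So 12 = (93)·86484 + (-1750)·4596.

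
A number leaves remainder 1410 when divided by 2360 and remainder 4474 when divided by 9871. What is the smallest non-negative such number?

21878610

Write x = 1410 + 2360·k. Then 2360·k ≡ 4474 − 1410 ≡ 3064 (mod 9871).
Need 2360⁻¹ mod 9871. Extended Euclid on (9871, 2360):
9871 = 4*2360 + 431
2360 = 5*431 + 205
431 = 2*205 + 21
205 = 9*21 + 16
21 = 1*16 + 5
16 = 3*5 + 1
5 = 5*1 + 0
Back-substitute:
1 = 16 − 3·5
1 = −3·21 + 4·16
1 = 4·205 − 39·21
1 = −39·431 + 82·205
1 = 82·2360 − 449·431
1 = −449·9871 + 1878·2360
2360⁻¹ ≡ 1878 (mod 9871), so k ≡ 1878·3064 ≡ 9270 (mod 9871).
x = 1410 + 2360·9270 = 21878610.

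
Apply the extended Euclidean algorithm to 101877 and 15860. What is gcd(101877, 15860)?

Apply Euclid's algorithm to 101877 and 15860:
101877 = 6*15860 + 6717
15860 = 2*6717 + 2426
6717 = 2*2426 + 1865
2426 = 1*1865 + 561
1865 = 3*561 + 182
561 = 3*182 + 15
182 = 12*15 + 2
15 = 7*2 + 1
2 = 2*1 + 0
gcd(101877, 15860) = 1.
Express as a combination:
1 = 15 − 7·2
1 = −7·182 + 85·15
1 = 85·561 − 262·182
1 = −262·1865 + 871·561
1 = 871·2426 − 1133·1865
1 = −1133·6717 + 3137·2426
1 = 3137·15860 − 7407·6717
1 = −7407·101877 + 47579·15860
So 1 = (-7407)·101877 + (47579)·15860.

1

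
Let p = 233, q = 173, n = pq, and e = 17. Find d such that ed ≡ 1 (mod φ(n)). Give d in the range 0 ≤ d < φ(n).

23473

φ(n) = (p−1)(q−1) = 232·172 = 39904.
Need d with 17·d ≡ 1 (mod 39904). Apply the extended Euclidean algorithm:
39904 = 2347×17 + 5
17 = 3×5 + 2
5 = 2×2 + 1
2 = 2×1 + 0
Back-substitute:
1 = 5 − 2·2
1 = −2·17 + 7·5
1 = 7·39904 − 16431·17
So 17·(-16431) ≡ 1 (mod 39904), hence d ≡ -16431 ≡ 23473 (mod 39904).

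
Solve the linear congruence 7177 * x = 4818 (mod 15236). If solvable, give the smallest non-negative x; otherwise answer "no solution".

First find gcd(7177, 15236):
15236 = 2·7177 + 882
7177 = 8·882 + 121
882 = 7·121 + 35
121 = 3·35 + 16
35 = 2·16 + 3
16 = 5·3 + 1
3 = 3·1 + 0
gcd = 1, so a unique solution mod 15236 exists.
Back-substitute for the Bézout coefficients:
1 = 16 − 5·3
1 = −5·35 + 11·16
1 = 11·121 − 38·35
1 = −38·882 + 277·121
1 = 277·7177 − 2254·882
1 = −2254·15236 + 4785·7177
So 7177·(4785) ≡ 1 (mod 15236), giving 7177⁻¹ ≡ 4785.
x ≡ 7177⁻¹·4818 ≡ 4785·4818 ≡ 2062 (mod 15236).

2062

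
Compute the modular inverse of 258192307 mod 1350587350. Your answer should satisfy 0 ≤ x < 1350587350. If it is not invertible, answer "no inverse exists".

39204393

Extended Euclidean algorithm:
1350587350 = 5*258192307 + 59625815
258192307 = 4*59625815 + 19689047
59625815 = 3*19689047 + 558674
19689047 = 35*558674 + 135457
558674 = 4*135457 + 16846
135457 = 8*16846 + 689
16846 = 24*689 + 310
689 = 2*310 + 69
310 = 4*69 + 34
69 = 2*34 + 1
34 = 34*1 + 0
Since gcd(258192307, 1350587350) = 1, back-substitute to write 1 as a combination:
1 = 69 − 2·34
1 = −2·310 + 9·69
1 = 9·689 − 20·310
1 = −20·16846 + 489·689
1 = 489·135457 − 3932·16846
1 = −3932·558674 + 16217·135457
1 = 16217·19689047 − 571527·558674
1 = −571527·59625815 + 1730798·19689047
1 = 1730798·258192307 − 7494719·59625815
1 = −7494719·1350587350 + 39204393·258192307
So 258192307·39204393 ≡ 1 (mod 1350587350).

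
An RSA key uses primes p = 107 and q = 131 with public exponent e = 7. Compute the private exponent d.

φ(n) = (p−1)(q−1) = 106·130 = 13780.
Need d with 7·d ≡ 1 (mod 13780). Apply the extended Euclidean algorithm:
13780 = 1968×7 + 4
7 = 1×4 + 3
4 = 1×3 + 1
3 = 3×1 + 0
Back-substitute:
1 = 4 − 3
1 = −7 + 2·4
1 = 2·13780 − 3937·7
So 7·(-3937) ≡ 1 (mod 13780), hence d ≡ -3937 ≡ 9843 (mod 13780).

9843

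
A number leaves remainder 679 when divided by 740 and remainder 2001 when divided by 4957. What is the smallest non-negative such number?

Write x = 679 + 740·k. Then 740·k ≡ 2001 − 679 ≡ 1322 (mod 4957).
Need 740⁻¹ mod 4957. Extended Euclid on (4957, 740):
4957 = 6*740 + 517
740 = 1*517 + 223
517 = 2*223 + 71
223 = 3*71 + 10
71 = 7*10 + 1
10 = 10*1 + 0
Back-substitute:
1 = 71 − 7·10
1 = −7·223 + 22·71
1 = 22·517 − 51·223
1 = −51·740 + 73·517
1 = 73·4957 − 489·740
740⁻¹ ≡ 4468 (mod 4957), so k ≡ 4468·1322 ≡ 2909 (mod 4957).
x = 679 + 740·2909 = 2153339.

2153339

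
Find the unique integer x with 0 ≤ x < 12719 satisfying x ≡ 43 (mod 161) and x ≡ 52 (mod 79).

Write x = 43 + 161·k. Then 161·k ≡ 52 − 43 ≡ 9 (mod 79).
Need 161⁻¹ mod 79. Extended Euclid on (79, 3):
79 = 26*3 + 1
3 = 3*1 + 0
Back-substitute:
1 = 79 − 26·3
161⁻¹ ≡ 53 (mod 79), so k ≡ 53·9 ≡ 3 (mod 79).
x = 43 + 161·3 = 526.

526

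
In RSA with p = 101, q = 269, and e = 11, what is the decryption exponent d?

19491

φ(n) = (p−1)(q−1) = 100·268 = 26800.
Need d with 11·d ≡ 1 (mod 26800). Apply the extended Euclidean algorithm:
26800 = 2436·11 + 4
11 = 2·4 + 3
4 = 1·3 + 1
3 = 3·1 + 0
Back-substitute:
1 = 4 − 3
1 = −11 + 3·4
1 = 3·26800 − 7309·11
So 11·(-7309) ≡ 1 (mod 26800), hence d ≡ -7309 ≡ 19491 (mod 26800).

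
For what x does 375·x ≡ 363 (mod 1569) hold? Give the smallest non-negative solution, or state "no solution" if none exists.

First find gcd(375, 1569):
1569 = 4*375 + 69
375 = 5*69 + 30
69 = 2*30 + 9
30 = 3*9 + 3
9 = 3*3 + 0
gcd = 3 and 3 | 363, so solutions exist. Divide through by 3: 125x ≡ 121 (mod 523).
Now find 125⁻¹ mod 523:
523 = 4×125 + 23
125 = 5×23 + 10
23 = 2×10 + 3
10 = 3×3 + 1
3 = 3×1 + 0
Back-substitute:
1 = 10 − 3·3
1 = −3·23 + 7·10
1 = 7·125 − 38·23
1 = −38·523 + 159·125
So 125⁻¹ ≡ 159 (mod 523).
Then x ≡ 159·121 ≡ 411 (mod 523); the smallest non-negative solution is x = 411.

411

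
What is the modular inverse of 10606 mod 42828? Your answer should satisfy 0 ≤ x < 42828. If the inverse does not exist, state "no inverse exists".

no inverse exists

Euclidean algorithm on 42828, 10606:
42828 = 4·10606 + 404
10606 = 26·404 + 102
404 = 3·102 + 98
102 = 1·98 + 4
98 = 24·4 + 2
4 = 2·2 + 0
Since gcd = 2 > 1, 10606 is not a unit mod 42828.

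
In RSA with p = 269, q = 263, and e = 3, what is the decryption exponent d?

φ(n) = (p−1)(q−1) = 268·262 = 70216.
Need d with 3·d ≡ 1 (mod 70216). Apply the extended Euclidean algorithm:
70216 = 23405*3 + 1
3 = 3*1 + 0
Back-substitute:
1 = 70216 − 23405·3
So 3·(-23405) ≡ 1 (mod 70216), hence d ≡ -23405 ≡ 46811 (mod 70216).

46811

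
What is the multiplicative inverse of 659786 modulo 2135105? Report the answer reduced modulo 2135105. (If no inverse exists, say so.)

Apply the Euclidean algorithm to 2135105 and 659786:
2135105 = 3×659786 + 155747
659786 = 4×155747 + 36798
155747 = 4×36798 + 8555
36798 = 4×8555 + 2578
8555 = 3×2578 + 821
2578 = 3×821 + 115
821 = 7×115 + 16
115 = 7×16 + 3
16 = 5×3 + 1
3 = 3×1 + 0
The gcd is 1. Working backward:
1 = 16 − 5·3
1 = −5·115 + 36·16
1 = 36·821 − 257·115
1 = −257·2578 + 807·821
1 = 807·8555 − 2678·2578
1 = −2678·36798 + 11519·8555
1 = 11519·155747 − 48754·36798
1 = −48754·659786 + 206535·155747
1 = 206535·2135105 − 668359·659786
So 659786·(-668359) ≡ 1 (mod 2135105), and -668359 ≡ 1466746 (mod 2135105).

1466746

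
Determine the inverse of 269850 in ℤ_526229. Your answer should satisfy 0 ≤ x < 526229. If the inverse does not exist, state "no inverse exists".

74651

Apply the Euclidean algorithm to 526229 and 269850:
526229 = 1×269850 + 256379
269850 = 1×256379 + 13471
256379 = 19×13471 + 430
13471 = 31×430 + 141
430 = 3×141 + 7
141 = 20×7 + 1
7 = 7×1 + 0
gcd = 1, so the inverse exists. Back-substitute:
1 = 141 − 20·7
1 = −20·430 + 61·141
1 = 61·13471 − 1911·430
1 = −1911·256379 + 36370·13471
1 = 36370·269850 − 38281·256379
1 = −38281·526229 + 74651·269850
So 269850·74651 ≡ 1 (mod 526229).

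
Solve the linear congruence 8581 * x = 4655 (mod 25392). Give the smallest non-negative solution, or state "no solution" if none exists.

24419

First find gcd(8581, 25392):
25392 = 2*8581 + 8230
8581 = 1*8230 + 351
8230 = 23*351 + 157
351 = 2*157 + 37
157 = 4*37 + 9
37 = 4*9 + 1
9 = 9*1 + 0
gcd = 1, so a unique solution mod 25392 exists.
Back-substitute for the Bézout coefficients:
1 = 37 − 4·9
1 = −4·157 + 17·37
1 = 17·351 − 38·157
1 = −38·8230 + 891·351
1 = 891·8581 − 929·8230
1 = −929·25392 + 2749·8581
So 8581·(2749) ≡ 1 (mod 25392), giving 8581⁻¹ ≡ 2749.
x ≡ 8581⁻¹·4655 ≡ 2749·4655 ≡ 24419 (mod 25392).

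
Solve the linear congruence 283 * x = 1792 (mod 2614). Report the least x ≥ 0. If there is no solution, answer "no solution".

First find gcd(283, 2614):
2614 = 9·283 + 67
283 = 4·67 + 15
67 = 4·15 + 7
15 = 2·7 + 1
7 = 7·1 + 0
gcd = 1, so a unique solution mod 2614 exists.
Back-substitute for the Bézout coefficients:
1 = 15 − 2·7
1 = −2·67 + 9·15
1 = 9·283 − 38·67
1 = −38·2614 + 351·283
So 283·(351) ≡ 1 (mod 2614), giving 283⁻¹ ≡ 351.
x ≡ 283⁻¹·1792 ≡ 351·1792 ≡ 1632 (mod 2614).

1632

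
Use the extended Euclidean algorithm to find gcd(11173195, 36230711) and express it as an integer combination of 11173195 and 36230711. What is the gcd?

11

Repeated division:
36230711 = 3*11173195 + 2711126
11173195 = 4*2711126 + 328691
2711126 = 8*328691 + 81598
328691 = 4*81598 + 2299
81598 = 35*2299 + 1133
2299 = 2*1133 + 33
1133 = 34*33 + 11
33 = 3*11 + 0
gcd(11173195, 36230711) = 11.
Working backward:
11 = 1133 − 34·33
11 = −34·2299 + 69·1133
11 = 69·81598 − 2449·2299
11 = −2449·328691 + 9865·81598
11 = 9865·2711126 − 81369·328691
11 = −81369·11173195 + 335341·2711126
11 = 335341·36230711 − 1087392·11173195
So 11 = (335341)·36230711 + (-1087392)·11173195.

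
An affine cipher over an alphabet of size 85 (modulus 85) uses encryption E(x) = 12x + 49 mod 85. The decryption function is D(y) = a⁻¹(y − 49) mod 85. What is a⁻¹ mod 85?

Run Euclid on (85, 12):
85 = 7·12 + 1
12 = 12·1 + 0
The gcd is 1. Working backward:
1 = 85 − 7·12
Hence 12⁻¹ ≡ -7 ≡ 78 (mod 85).

78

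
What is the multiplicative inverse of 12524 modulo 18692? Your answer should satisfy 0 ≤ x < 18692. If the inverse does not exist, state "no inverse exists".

no inverse exists

Euclidean algorithm on 18692, 12524:
18692 = 1*12524 + 6168
12524 = 2*6168 + 188
6168 = 32*188 + 152
188 = 1*152 + 36
152 = 4*36 + 8
36 = 4*8 + 4
8 = 2*4 + 0
Since gcd = 4 > 1, 12524 is not a unit mod 18692.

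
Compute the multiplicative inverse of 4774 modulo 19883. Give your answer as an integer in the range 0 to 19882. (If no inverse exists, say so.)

Run Euclid on (19883, 4774):
19883 = 4·4774 + 787
4774 = 6·787 + 52
787 = 15·52 + 7
52 = 7·7 + 3
7 = 2·3 + 1
3 = 3·1 + 0
gcd = 1, so the inverse exists. Back-substitute:
1 = 7 − 2·3
1 = −2·52 + 15·7
1 = 15·787 − 227·52
1 = −227·4774 + 1377·787
1 = 1377·19883 − 5735·4774
Hence 4774⁻¹ ≡ -5735 ≡ 14148 (mod 19883).

14148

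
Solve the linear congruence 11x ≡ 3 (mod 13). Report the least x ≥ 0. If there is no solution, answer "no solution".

5

First find gcd(11, 13):
13 = 1×11 + 2
11 = 5×2 + 1
2 = 2×1 + 0
gcd = 1, so a unique solution mod 13 exists.
Back-substitute for the Bézout coefficients:
1 = 11 − 5·2
1 = −5·13 + 6·11
So 11·(6) ≡ 1 (mod 13), giving 11⁻¹ ≡ 6.
x ≡ 11⁻¹·3 ≡ 6·3 ≡ 5 (mod 13).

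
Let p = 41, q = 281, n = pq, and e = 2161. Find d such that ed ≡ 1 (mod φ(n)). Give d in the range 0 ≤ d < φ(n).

5841

φ(n) = (p−1)(q−1) = 40·280 = 11200.
Need d with 2161·d ≡ 1 (mod 11200). Apply the extended Euclidean algorithm:
11200 = 5×2161 + 395
2161 = 5×395 + 186
395 = 2×186 + 23
186 = 8×23 + 2
23 = 11×2 + 1
2 = 2×1 + 0
Back-substitute:
1 = 23 − 11·2
1 = −11·186 + 89·23
1 = 89·395 − 189·186
1 = −189·2161 + 1034·395
1 = 1034·11200 − 5359·2161
So 2161·(-5359) ≡ 1 (mod 11200), hence d ≡ -5359 ≡ 5841 (mod 11200).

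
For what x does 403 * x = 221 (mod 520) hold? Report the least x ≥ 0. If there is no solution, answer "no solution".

7

First find gcd(403, 520):
520 = 1·403 + 117
403 = 3·117 + 52
117 = 2·52 + 13
52 = 4·13 + 0
gcd = 13 and 13 | 221, so solutions exist. Divide through by 13: 31x ≡ 17 (mod 40).
Now find 31⁻¹ mod 40:
40 = 1*31 + 9
31 = 3*9 + 4
9 = 2*4 + 1
4 = 4*1 + 0
Back-substitute:
1 = 9 − 2·4
1 = −2·31 + 7·9
1 = 7·40 − 9·31
So 31·(-9) ≡ 1 (mod 40), i.e. 31⁻¹ ≡ 31.
Then x ≡ 31·17 ≡ 7 (mod 40); the smallest non-negative solution is x = 7.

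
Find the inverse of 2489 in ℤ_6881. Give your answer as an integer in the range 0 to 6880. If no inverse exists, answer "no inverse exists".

Extended Euclidean algorithm:
6881 = 2·2489 + 1903
2489 = 1·1903 + 586
1903 = 3·586 + 145
586 = 4·145 + 6
145 = 24·6 + 1
6 = 6·1 + 0
gcd = 1, so the inverse exists. Back-substitute:
1 = 145 − 24·6
1 = −24·586 + 97·145
1 = 97·1903 − 315·586
1 = −315·2489 + 412·1903
1 = 412·6881 − 1139·2489
So 2489·(-1139) ≡ 1 (mod 6881), and -1139 ≡ 5742 (mod 6881).

5742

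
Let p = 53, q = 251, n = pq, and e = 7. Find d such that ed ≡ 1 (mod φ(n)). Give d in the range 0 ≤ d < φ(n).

11143

φ(n) = (p−1)(q−1) = 52·250 = 13000.
Need d with 7·d ≡ 1 (mod 13000). Apply the extended Euclidean algorithm:
13000 = 1857×7 + 1
7 = 7×1 + 0
Back-substitute:
1 = 13000 − 1857·7
So 7·(-1857) ≡ 1 (mod 13000), hence d ≡ -1857 ≡ 11143 (mod 13000).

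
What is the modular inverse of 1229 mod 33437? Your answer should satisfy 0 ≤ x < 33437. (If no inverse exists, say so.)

29356

Run Euclid on (33437, 1229):
33437 = 27×1229 + 254
1229 = 4×254 + 213
254 = 1×213 + 41
213 = 5×41 + 8
41 = 5×8 + 1
8 = 8×1 + 0
gcd = 1, so the inverse exists. Back-substitute:
1 = 41 − 5·8
1 = −5·213 + 26·41
1 = 26·254 − 31·213
1 = −31·1229 + 150·254
1 = 150·33437 − 4081·1229
Thus 1229·(-4081) ≡ 1 (mod 33437); reducing, -4081 mod 33437 = 29356.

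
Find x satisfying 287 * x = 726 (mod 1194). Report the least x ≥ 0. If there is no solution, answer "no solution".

456

First find gcd(287, 1194):
1194 = 4*287 + 46
287 = 6*46 + 11
46 = 4*11 + 2
11 = 5*2 + 1
2 = 2*1 + 0
gcd = 1, so a unique solution mod 1194 exists.
Back-substitute for the Bézout coefficients:
1 = 11 − 5·2
1 = −5·46 + 21·11
1 = 21·287 − 131·46
1 = −131·1194 + 545·287
So 287·(545) ≡ 1 (mod 1194), giving 287⁻¹ ≡ 545.
x ≡ 287⁻¹·726 ≡ 545·726 ≡ 456 (mod 1194).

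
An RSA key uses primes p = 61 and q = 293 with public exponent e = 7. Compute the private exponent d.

2503

φ(n) = (p−1)(q−1) = 60·292 = 17520.
Need d with 7·d ≡ 1 (mod 17520). Apply the extended Euclidean algorithm:
17520 = 2502*7 + 6
7 = 1*6 + 1
6 = 6*1 + 0
Back-substitute:
1 = 7 − 6
1 = −17520 + 2503·7
So 7·2503 ≡ 1 (mod 17520), hence d = 2503.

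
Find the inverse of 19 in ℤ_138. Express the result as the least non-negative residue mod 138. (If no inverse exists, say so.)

109

Apply the Euclidean algorithm to 138 and 19:
138 = 7·19 + 5
19 = 3·5 + 4
5 = 1·4 + 1
4 = 4·1 + 0
Since gcd(19, 138) = 1, back-substitute to write 1 as a combination:
1 = 5 − 4
1 = −19 + 4·5
1 = 4·138 − 29·19
Thus 19·(-29) ≡ 1 (mod 138); reducing, -29 mod 138 = 109.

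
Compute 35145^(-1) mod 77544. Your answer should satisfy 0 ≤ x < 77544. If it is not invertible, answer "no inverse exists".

no inverse exists

Euclidean algorithm on 77544, 35145:
77544 = 2*35145 + 7254
35145 = 4*7254 + 6129
7254 = 1*6129 + 1125
6129 = 5*1125 + 504
1125 = 2*504 + 117
504 = 4*117 + 36
117 = 3*36 + 9
36 = 4*9 + 0
The gcd is 9, not 1, hence no inverse exists.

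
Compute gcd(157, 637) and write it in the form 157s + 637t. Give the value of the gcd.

Euclidean algorithm:
637 = 4·157 + 9
157 = 17·9 + 4
9 = 2·4 + 1
4 = 4·1 + 0
gcd(157, 637) = 1.
Working backward:
1 = 9 − 2·4
1 = −2·157 + 35·9
1 = 35·637 − 142·157
So 1 = (35)·637 + (-142)·157.

1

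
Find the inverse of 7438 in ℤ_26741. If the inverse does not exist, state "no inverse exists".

8366

gcd(26741, 7438) by repeated division:
26741 = 3×7438 + 4427
7438 = 1×4427 + 3011
4427 = 1×3011 + 1416
3011 = 2×1416 + 179
1416 = 7×179 + 163
179 = 1×163 + 16
163 = 10×16 + 3
16 = 5×3 + 1
3 = 3×1 + 0
Since gcd(7438, 26741) = 1, back-substitute to write 1 as a combination:
1 = 16 − 5·3
1 = −5·163 + 51·16
1 = 51·179 − 56·163
1 = −56·1416 + 443·179
1 = 443·3011 − 942·1416
1 = −942·4427 + 1385·3011
1 = 1385·7438 − 2327·4427
1 = −2327·26741 + 8366·7438
So 7438·8366 ≡ 1 (mod 26741).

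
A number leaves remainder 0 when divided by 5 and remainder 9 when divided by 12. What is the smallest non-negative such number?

Write x = 0 + 5·k. Then 5·k ≡ 9 − 0 ≡ 9 (mod 12).
Need 5⁻¹ mod 12. Extended Euclid on (12, 5):
12 = 2*5 + 2
5 = 2*2 + 1
2 = 2*1 + 0
Back-substitute:
1 = 5 − 2·2
1 = −2·12 + 5·5
5⁻¹ ≡ 5 (mod 12), so k ≡ 5·9 ≡ 9 (mod 12).
x = 0 + 5·9 = 45.

45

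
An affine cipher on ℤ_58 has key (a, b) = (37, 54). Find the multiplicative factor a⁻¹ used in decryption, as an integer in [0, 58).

Extended Euclidean algorithm:
58 = 1·37 + 21
37 = 1·21 + 16
21 = 1·16 + 5
16 = 3·5 + 1
5 = 5·1 + 0
The gcd is 1. Working backward:
1 = 16 − 3·5
1 = −3·21 + 4·16
1 = 4·37 − 7·21
1 = −7·58 + 11·37
So 37·11 ≡ 1 (mod 58).

11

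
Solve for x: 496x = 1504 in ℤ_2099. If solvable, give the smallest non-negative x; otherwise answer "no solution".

First find gcd(496, 2099):
2099 = 4×496 + 115
496 = 4×115 + 36
115 = 3×36 + 7
36 = 5×7 + 1
7 = 7×1 + 0
gcd = 1, so a unique solution mod 2099 exists.
Back-substitute for the Bézout coefficients:
1 = 36 − 5·7
1 = −5·115 + 16·36
1 = 16·496 − 69·115
1 = −69·2099 + 292·496
So 496·(292) ≡ 1 (mod 2099), giving 496⁻¹ ≡ 292.
x ≡ 496⁻¹·1504 ≡ 292·1504 ≡ 477 (mod 2099).

477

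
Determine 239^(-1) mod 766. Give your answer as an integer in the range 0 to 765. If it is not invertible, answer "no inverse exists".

125

Run Euclid on (766, 239):
766 = 3·239 + 49
239 = 4·49 + 43
49 = 1·43 + 6
43 = 7·6 + 1
6 = 6·1 + 0
gcd = 1, so the inverse exists. Back-substitute:
1 = 43 − 7·6
1 = −7·49 + 8·43
1 = 8·239 − 39·49
1 = −39·766 + 125·239
So 239·125 ≡ 1 (mod 766).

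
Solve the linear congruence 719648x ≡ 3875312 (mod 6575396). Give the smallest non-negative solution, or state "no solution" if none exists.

1639359

First find gcd(719648, 6575396):
6575396 = 9*719648 + 98564
719648 = 7*98564 + 29700
98564 = 3*29700 + 9464
29700 = 3*9464 + 1308
9464 = 7*1308 + 308
1308 = 4*308 + 76
308 = 4*76 + 4
76 = 19*4 + 0
gcd = 4 and 4 | 3875312, so solutions exist. Divide through by 4: 179912x ≡ 968828 (mod 1643849).
Now find 179912⁻¹ mod 1643849:
1643849 = 9×179912 + 24641
179912 = 7×24641 + 7425
24641 = 3×7425 + 2366
7425 = 3×2366 + 327
2366 = 7×327 + 77
327 = 4×77 + 19
77 = 4×19 + 1
19 = 19×1 + 0
Back-substitute:
1 = 77 − 4·19
1 = −4·327 + 17·77
1 = 17·2366 − 123·327
1 = −123·7425 + 386·2366
1 = 386·24641 − 1281·7425
1 = −1281·179912 + 9353·24641
1 = 9353·1643849 − 85458·179912
So 179912·(-85458) ≡ 1 (mod 1643849), i.e. 179912⁻¹ ≡ 1558391.
Then x ≡ 1558391·968828 ≡ 1639359 (mod 1643849); the smallest non-negative solution is x = 1639359.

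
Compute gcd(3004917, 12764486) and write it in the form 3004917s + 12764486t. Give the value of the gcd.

1

Repeated division:
12764486 = 4·3004917 + 744818
3004917 = 4·744818 + 25645
744818 = 29·25645 + 1113
25645 = 23·1113 + 46
1113 = 24·46 + 9
46 = 5·9 + 1
9 = 9·1 + 0
gcd(3004917, 12764486) = 1.
Back-substituting:
1 = 46 − 5·9
1 = −5·1113 + 121·46
1 = 121·25645 − 2788·1113
1 = −2788·744818 + 80973·25645
1 = 80973·3004917 − 326680·744818
1 = −326680·12764486 + 1387693·3004917
So 1 = (-326680)·12764486 + (1387693)·3004917.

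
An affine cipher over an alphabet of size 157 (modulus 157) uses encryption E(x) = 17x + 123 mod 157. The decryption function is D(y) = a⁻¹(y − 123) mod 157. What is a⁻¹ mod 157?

37

gcd(157, 17) by repeated division:
157 = 9·17 + 4
17 = 4·4 + 1
4 = 4·1 + 0
The gcd is 1. Working backward:
1 = 17 − 4·4
1 = −4·157 + 37·17
So 17·37 ≡ 1 (mod 157).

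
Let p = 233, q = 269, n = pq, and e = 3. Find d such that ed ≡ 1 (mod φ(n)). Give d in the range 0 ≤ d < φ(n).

41451

φ(n) = (p−1)(q−1) = 232·268 = 62176.
Need d with 3·d ≡ 1 (mod 62176). Apply the extended Euclidean algorithm:
62176 = 20725×3 + 1
3 = 3×1 + 0
Back-substitute:
1 = 62176 − 20725·3
So 3·(-20725) ≡ 1 (mod 62176), hence d ≡ -20725 ≡ 41451 (mod 62176).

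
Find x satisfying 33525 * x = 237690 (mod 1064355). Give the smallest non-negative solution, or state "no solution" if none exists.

First find gcd(33525, 1064355):
1064355 = 31·33525 + 25080
33525 = 1·25080 + 8445
25080 = 2·8445 + 8190
8445 = 1·8190 + 255
8190 = 32·255 + 30
255 = 8·30 + 15
30 = 2·15 + 0
gcd = 15 and 15 | 237690, so solutions exist. Divide through by 15: 2235x ≡ 15846 (mod 70957).
Now find 2235⁻¹ mod 70957:
70957 = 31·2235 + 1672
2235 = 1·1672 + 563
1672 = 2·563 + 546
563 = 1·546 + 17
546 = 32·17 + 2
17 = 8·2 + 1
2 = 2·1 + 0
Back-substitute:
1 = 17 − 8·2
1 = −8·546 + 257·17
1 = 257·563 − 265·546
1 = −265·1672 + 787·563
1 = 787·2235 − 1052·1672
1 = −1052·70957 + 33399·2235
So 2235⁻¹ ≡ 33399 (mod 70957).
Then x ≡ 33399·15846 ≡ 43248 (mod 70957); the smallest non-negative solution is x = 43248.

43248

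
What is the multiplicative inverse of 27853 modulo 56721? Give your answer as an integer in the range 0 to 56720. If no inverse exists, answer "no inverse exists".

Euclidean algorithm on 56721, 27853:
56721 = 2*27853 + 1015
27853 = 27*1015 + 448
1015 = 2*448 + 119
448 = 3*119 + 91
119 = 1*91 + 28
91 = 3*28 + 7
28 = 4*7 + 0
Since gcd = 7 > 1, 27853 is not a unit mod 56721.

no inverse exists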